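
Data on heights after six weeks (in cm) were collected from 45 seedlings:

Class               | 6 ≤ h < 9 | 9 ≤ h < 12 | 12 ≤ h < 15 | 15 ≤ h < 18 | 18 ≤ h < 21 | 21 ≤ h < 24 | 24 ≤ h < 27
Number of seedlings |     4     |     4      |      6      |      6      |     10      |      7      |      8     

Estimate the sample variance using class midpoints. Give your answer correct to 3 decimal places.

32.164

Midpoints: 7.5, 10.5, 13.5, 16.5, 19.5, 22.5, 25.5
n = 45, Σfm = 808.5, mean = 17.9667
Σfm² = 15941.25
Σf(m − x̄)² = Σfm² − (Σfm)²/n = 15941.25 − 808.5²/45 = 1415.2000
Sample variance = 1415.2000 / 44 = 32.1636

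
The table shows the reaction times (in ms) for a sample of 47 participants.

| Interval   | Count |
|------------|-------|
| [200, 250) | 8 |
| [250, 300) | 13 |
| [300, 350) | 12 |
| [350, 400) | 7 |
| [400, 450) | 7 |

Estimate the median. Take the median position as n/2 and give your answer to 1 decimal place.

310.4

Cumulative frequencies: 8, 21, 33, 40, 47
n = 47; position = n/2 = 23.5.
This falls in the class [300, 350): L = 300, F = 21, f = 12, h = 50.
Median ≈ 300 + ((23.5 − 21) / 12) × 50 = 310.4167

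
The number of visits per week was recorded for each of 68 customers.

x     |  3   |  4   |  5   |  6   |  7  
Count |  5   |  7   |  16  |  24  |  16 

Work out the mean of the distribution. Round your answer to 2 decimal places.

Values: 3, 4, 5, 6, 7
Σfx = 5×3 + 7×4 + 16×5 + 24×6 + 16×7 = 379
n = Σf = 68
Mean = 379 / 68 = 5.5735

5.57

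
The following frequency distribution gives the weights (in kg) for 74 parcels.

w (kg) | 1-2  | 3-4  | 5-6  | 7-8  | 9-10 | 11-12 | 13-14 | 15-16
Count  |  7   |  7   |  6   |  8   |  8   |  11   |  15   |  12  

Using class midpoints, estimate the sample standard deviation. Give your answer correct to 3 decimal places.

Midpoints: 1.5, 3.5, 5.5, 7.5, 9.5, 11.5, 13.5, 15.5
n = 74, Σfm = 719, mean = 9.7162
Σfm² = 8526.5
Σf(m − x̄)² = Σfm² − (Σfm)²/n = 8526.5 − 719²/74 = 1540.5405
Sample variance = 1540.5405 / 73 = 21.1033
Standard deviation = √21.1033 = 4.5938

4.594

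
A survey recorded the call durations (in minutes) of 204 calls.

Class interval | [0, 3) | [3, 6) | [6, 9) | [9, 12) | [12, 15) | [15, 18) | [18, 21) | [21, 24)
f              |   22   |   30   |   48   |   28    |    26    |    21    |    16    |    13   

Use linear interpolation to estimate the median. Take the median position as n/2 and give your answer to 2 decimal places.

9.21

Cumulative frequencies: 22, 52, 100, 128, 154, 175, 191, 204
n = 204; position = n/2 = 102.
This falls in the class [9, 12): L = 9, F = 100, f = 28, h = 3.
Median ≈ 9 + ((102 − 100) / 28) × 3 = 9.2143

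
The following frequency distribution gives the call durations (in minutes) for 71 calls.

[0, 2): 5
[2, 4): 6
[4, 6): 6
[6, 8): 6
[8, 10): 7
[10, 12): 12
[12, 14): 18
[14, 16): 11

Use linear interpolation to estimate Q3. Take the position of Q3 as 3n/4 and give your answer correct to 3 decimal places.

Cumulative frequencies: 5, 11, 17, 23, 30, 42, 60, 71
n = 71; position = 3n/4 = 53.25.
This falls in the class [12, 14): L = 12, F = 42, f = 18, h = 2.
Upper quartile ≈ 12 + ((53.25 − 42) / 18) × 2 = 13.2500

13.250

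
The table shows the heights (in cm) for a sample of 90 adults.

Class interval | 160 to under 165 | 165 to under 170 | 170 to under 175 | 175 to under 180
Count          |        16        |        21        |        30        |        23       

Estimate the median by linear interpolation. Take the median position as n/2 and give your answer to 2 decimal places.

Cumulative frequencies: 16, 37, 67, 90
n = 90; position = n/2 = 45.
This falls in the class 170 to under 175: L = 170, F = 37, f = 30, h = 5.
Median ≈ 170 + ((45 − 37) / 30) × 5 = 171.3333

171.33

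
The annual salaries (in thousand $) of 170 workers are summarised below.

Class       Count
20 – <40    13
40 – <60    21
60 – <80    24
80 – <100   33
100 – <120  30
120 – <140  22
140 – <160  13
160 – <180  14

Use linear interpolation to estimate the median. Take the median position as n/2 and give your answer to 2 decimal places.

Cumulative frequencies: 13, 34, 58, 91, 121, 143, 156, 170
n = 170; position = n/2 = 85.
This falls in the class 80 – <100: L = 80, F = 58, f = 33, h = 20.
Median ≈ 80 + ((85 − 58) / 33) × 20 = 96.3636

96.36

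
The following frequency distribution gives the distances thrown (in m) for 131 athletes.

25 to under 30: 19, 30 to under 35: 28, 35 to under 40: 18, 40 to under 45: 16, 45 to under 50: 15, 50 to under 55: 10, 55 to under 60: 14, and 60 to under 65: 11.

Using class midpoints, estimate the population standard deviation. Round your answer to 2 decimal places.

11.20

Midpoints: 27.5, 32.5, 37.5, 42.5, 47.5, 52.5, 57.5, 62.5
n = 131, Σfm = 5517.5, mean = 42.1183
Σfm² = 248818.75
Σf(m − x̄)² = Σfm² − (Σfm)²/n = 248818.75 − 5517.5²/131 = 16430.9160
Population variance = 16430.9160 / 131 = 125.4268
Standard deviation = √125.4268 = 11.1994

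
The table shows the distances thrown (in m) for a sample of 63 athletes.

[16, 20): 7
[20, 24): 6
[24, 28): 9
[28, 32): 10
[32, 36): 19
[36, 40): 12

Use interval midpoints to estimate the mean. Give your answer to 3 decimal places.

30.063

Midpoints: 18, 22, 26, 30, 34, 38
Σfm = 7×18 + 6×22 + 9×26 + 10×30 + 19×34 + 12×38 = 1894
n = Σf = 63
Mean = 1894 / 63 = 30.0635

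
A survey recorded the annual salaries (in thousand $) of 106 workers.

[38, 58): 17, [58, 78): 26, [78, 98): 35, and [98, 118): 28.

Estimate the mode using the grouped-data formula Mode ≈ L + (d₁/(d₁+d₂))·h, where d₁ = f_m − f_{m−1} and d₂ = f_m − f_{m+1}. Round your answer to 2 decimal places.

89.25

Modal class: [78, 98) (highest frequency 35).
d₁ = 35 − 26 = 9, d₂ = 35 − 28 = 7
Mode ≈ 78 + (9/(9+7)) × 20 = 78 + 11.2500 = 89.2500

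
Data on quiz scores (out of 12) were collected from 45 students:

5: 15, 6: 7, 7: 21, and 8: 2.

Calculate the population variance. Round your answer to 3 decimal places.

Values: 5, 6, 7, 8
n = 45, Σfx = 280, mean = 6.2222
Σfx² = 1784
Σf(x − x̄)² = Σfx² − (Σfx)²/n = 1784 − 280²/45 = 41.7778
Population variance = 41.7778 / 45 = 0.9284

0.928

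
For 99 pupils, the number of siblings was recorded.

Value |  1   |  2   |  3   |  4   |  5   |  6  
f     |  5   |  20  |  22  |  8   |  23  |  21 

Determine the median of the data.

4

Cumulative frequencies: 5, 25, 47, 55, 78, 99
n = 99, so the median is the value in position (n+1)/2 = 50.
Position 50 falls at value 4.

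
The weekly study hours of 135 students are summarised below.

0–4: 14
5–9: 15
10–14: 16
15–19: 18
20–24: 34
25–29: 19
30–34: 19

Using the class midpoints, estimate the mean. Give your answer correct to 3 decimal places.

18.519

Midpoints: 2, 7, 12, 17, 22, 27, 32
Σfm = 14×2 + 15×7 + 16×12 + 18×17 + 34×22 + 19×27 + 19×32 = 2500
n = Σf = 135
Mean = 2500 / 135 = 18.5185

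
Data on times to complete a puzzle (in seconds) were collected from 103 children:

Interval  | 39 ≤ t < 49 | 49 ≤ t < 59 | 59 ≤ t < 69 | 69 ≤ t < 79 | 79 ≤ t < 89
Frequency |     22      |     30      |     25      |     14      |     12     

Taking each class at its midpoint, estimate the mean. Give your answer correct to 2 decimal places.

60.50

Midpoints: 44, 54, 64, 74, 84
Σfm = 22×44 + 30×54 + 25×64 + 14×74 + 12×84 = 6232
n = Σf = 103
Mean = 6232 / 103 = 60.5049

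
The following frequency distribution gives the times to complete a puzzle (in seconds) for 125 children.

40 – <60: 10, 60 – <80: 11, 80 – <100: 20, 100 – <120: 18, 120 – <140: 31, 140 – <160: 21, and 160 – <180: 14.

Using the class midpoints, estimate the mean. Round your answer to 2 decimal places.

Midpoints: 50, 70, 90, 110, 130, 150, 170
Σfm = 10×50 + 11×70 + 20×90 + 18×110 + 31×130 + 21×150 + 14×170 = 14610
n = Σf = 125
Mean = 14610 / 125 = 116.8800

116.88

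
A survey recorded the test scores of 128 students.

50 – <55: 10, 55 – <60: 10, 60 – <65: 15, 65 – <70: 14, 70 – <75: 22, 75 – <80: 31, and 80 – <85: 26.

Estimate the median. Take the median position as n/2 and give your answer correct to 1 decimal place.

73.4

Cumulative frequencies: 10, 20, 35, 49, 71, 102, 128
n = 128; position = n/2 = 64.
This falls in the class 70 – <75: L = 70, F = 49, f = 22, h = 5.
Median ≈ 70 + ((64 − 49) / 22) × 5 = 73.4091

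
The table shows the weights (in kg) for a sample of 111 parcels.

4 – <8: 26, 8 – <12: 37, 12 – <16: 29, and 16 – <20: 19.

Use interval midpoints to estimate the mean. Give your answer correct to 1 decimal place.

11.5

Midpoints: 6, 10, 14, 18
Σfm = 26×6 + 37×10 + 29×14 + 19×18 = 1274
n = Σf = 111
Mean = 1274 / 111 = 11.4775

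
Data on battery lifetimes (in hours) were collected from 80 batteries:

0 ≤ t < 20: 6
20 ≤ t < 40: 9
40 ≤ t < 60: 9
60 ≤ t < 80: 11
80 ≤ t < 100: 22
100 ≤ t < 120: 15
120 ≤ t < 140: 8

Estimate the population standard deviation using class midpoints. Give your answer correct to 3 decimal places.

34.712

Midpoints: 10, 30, 50, 70, 90, 110, 130
n = 80, Σfm = 6220, mean = 77.7500
Σfm² = 580000
Σf(m − x̄)² = Σfm² − (Σfm)²/n = 580000 − 6220²/80 = 96395.0000
Population variance = 96395.0000 / 80 = 1204.9375
Standard deviation = √1204.9375 = 34.7122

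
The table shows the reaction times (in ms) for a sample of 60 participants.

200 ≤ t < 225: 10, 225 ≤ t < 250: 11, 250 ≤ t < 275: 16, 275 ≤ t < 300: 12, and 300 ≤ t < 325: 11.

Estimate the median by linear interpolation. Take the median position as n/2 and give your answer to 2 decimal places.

Cumulative frequencies: 10, 21, 37, 49, 60
n = 60; position = n/2 = 30.
This falls in the class 250 ≤ t < 275: L = 250, F = 21, f = 16, h = 25.
Median ≈ 250 + ((30 − 21) / 16) × 25 = 264.0625

264.06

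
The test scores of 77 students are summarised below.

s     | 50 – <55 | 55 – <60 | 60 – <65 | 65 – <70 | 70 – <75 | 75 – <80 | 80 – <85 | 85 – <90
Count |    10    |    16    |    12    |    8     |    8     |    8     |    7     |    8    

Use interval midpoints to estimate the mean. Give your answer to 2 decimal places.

67.69

Midpoints: 52.5, 57.5, 62.5, 67.5, 72.5, 77.5, 82.5, 87.5
Σfm = 10×52.5 + 16×57.5 + 12×62.5 + 8×67.5 + 8×72.5 + 8×77.5 + 7×82.5 + 8×87.5 = 5212.5
n = Σf = 77
Mean = 5212.5 / 77 = 67.6948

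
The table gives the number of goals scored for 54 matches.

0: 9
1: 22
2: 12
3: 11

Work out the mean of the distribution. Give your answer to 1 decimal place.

1.5

Values: 0, 1, 2, 3
Σfx = 9×0 + 22×1 + 12×2 + 11×3 = 79
n = Σf = 54
Mean = 79 / 54 = 1.4630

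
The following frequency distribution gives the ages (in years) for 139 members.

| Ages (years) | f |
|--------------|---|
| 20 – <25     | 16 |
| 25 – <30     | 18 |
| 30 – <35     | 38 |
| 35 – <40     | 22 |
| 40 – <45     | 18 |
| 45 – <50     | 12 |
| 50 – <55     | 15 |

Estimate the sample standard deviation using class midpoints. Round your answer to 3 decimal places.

8.991

Midpoints: 22.5, 27.5, 32.5, 37.5, 42.5, 47.5, 52.5
n = 139, Σfm = 5037.5, mean = 36.2410
Σfm² = 193718.75
Σf(m − x̄)² = Σfm² − (Σfm)²/n = 193718.75 − 5037.5²/139 = 11154.6763
Sample variance = 11154.6763 / 138 = 80.8310
Standard deviation = √80.8310 = 8.9906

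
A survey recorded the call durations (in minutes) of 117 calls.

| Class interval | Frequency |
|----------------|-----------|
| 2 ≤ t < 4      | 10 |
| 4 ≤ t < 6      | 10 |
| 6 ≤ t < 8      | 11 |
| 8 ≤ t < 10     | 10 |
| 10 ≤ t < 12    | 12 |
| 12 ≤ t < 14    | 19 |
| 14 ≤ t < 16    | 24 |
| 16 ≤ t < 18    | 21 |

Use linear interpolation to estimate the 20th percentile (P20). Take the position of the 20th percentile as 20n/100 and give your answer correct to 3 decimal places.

6.618

Cumulative frequencies: 10, 20, 31, 41, 53, 72, 96, 117
n = 117; position = 20n/100 = 23.4.
This falls in the class 6 ≤ t < 8: L = 6, F = 20, f = 11, h = 2.
20th percentile ≈ 6 + ((23.4 − 20) / 11) × 2 = 6.6182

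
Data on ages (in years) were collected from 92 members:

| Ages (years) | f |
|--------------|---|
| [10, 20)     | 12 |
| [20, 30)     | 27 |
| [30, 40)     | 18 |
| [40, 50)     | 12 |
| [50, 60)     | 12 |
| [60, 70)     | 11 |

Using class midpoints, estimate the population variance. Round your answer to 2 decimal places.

250.52

Midpoints: 15, 25, 35, 45, 55, 65
n = 92, Σfm = 3400, mean = 36.9565
Σfm² = 148700
Σf(m − x̄)² = Σfm² − (Σfm)²/n = 148700 − 3400²/92 = 23047.8261
Population variance = 23047.8261 / 92 = 250.5198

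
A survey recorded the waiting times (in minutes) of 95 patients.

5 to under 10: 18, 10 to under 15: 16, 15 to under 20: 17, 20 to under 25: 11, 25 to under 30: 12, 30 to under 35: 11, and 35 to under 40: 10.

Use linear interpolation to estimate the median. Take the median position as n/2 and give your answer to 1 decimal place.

Cumulative frequencies: 18, 34, 51, 62, 74, 85, 95
n = 95; position = n/2 = 47.5.
This falls in the class 15 to under 20: L = 15, F = 34, f = 17, h = 5.
Median ≈ 15 + ((47.5 − 34) / 17) × 5 = 18.9706

19.0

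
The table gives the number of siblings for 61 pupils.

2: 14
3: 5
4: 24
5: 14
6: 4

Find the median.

4

Cumulative frequencies: 14, 19, 43, 57, 61
n = 61, so the median is the value in position (n+1)/2 = 31.
Position 31 falls at value 4.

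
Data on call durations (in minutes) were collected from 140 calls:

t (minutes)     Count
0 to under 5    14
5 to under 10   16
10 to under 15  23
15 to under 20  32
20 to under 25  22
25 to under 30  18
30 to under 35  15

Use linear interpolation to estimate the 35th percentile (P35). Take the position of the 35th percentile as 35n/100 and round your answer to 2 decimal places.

14.13

Cumulative frequencies: 14, 30, 53, 85, 107, 125, 140
n = 140; position = 35n/100 = 49.
This falls in the class 10 to under 15: L = 10, F = 30, f = 23, h = 5.
35th percentile ≈ 10 + ((49 − 30) / 23) × 5 = 14.1304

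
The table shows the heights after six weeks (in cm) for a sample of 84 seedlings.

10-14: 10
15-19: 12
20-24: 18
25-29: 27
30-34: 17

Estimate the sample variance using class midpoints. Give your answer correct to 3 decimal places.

41.261

Midpoints: 12, 17, 22, 27, 32
n = 84, Σfm = 1993, mean = 23.7262
Σfm² = 50711
Σf(m − x̄)² = Σfm² − (Σfm)²/n = 50711 − 1993²/84 = 3424.7024
Sample variance = 3424.7024 / 83 = 41.2615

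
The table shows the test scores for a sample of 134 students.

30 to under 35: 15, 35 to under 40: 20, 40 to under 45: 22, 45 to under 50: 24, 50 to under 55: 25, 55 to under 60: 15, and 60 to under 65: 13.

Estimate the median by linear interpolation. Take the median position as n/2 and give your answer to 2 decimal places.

Cumulative frequencies: 15, 35, 57, 81, 106, 121, 134
n = 134; position = n/2 = 67.
This falls in the class 45 to under 50: L = 45, F = 57, f = 24, h = 5.
Median ≈ 45 + ((67 − 57) / 24) × 5 = 47.0833

47.08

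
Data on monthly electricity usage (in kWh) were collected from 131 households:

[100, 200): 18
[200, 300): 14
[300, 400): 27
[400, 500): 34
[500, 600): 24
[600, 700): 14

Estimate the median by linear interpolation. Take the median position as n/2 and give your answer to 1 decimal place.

Cumulative frequencies: 18, 32, 59, 93, 117, 131
n = 131; position = n/2 = 65.5.
This falls in the class [400, 500): L = 400, F = 59, f = 34, h = 100.
Median ≈ 400 + ((65.5 − 59) / 34) × 100 = 419.1176

419.1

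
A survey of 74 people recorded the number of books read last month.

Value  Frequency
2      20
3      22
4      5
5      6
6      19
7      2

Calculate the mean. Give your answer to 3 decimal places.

Values: 2, 3, 4, 5, 6, 7
Σfx = 20×2 + 22×3 + 5×4 + 6×5 + 19×6 + 2×7 = 284
n = Σf = 74
Mean = 284 / 74 = 3.8378

3.838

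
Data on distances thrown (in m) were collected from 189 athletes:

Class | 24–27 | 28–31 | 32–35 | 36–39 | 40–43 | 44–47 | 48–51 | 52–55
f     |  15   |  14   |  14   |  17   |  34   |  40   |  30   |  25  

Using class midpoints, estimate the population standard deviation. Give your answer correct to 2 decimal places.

Midpoints: 25.5, 29.5, 33.5, 37.5, 41.5, 45.5, 49.5, 53.5
n = 189, Σfm = 7955.5, mean = 42.0926
Σfm² = 347985.25
Σf(m − x̄)² = Σfm² − (Σfm)²/n = 347985.25 − 7955.5²/189 = 13117.6296
Population variance = 13117.6296 / 189 = 69.4054
Standard deviation = √69.4054 = 8.3310

8.33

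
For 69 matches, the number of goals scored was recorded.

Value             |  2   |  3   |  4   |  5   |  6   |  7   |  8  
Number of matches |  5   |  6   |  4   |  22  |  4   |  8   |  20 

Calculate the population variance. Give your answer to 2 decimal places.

Values: 2, 3, 4, 5, 6, 7, 8
n = 69, Σfx = 394, mean = 5.7101
Σfx² = 2504
Σf(x − x̄)² = Σfx² − (Σfx)²/n = 2504 − 394²/69 = 254.2029
Population variance = 254.2029 / 69 = 3.6841

3.68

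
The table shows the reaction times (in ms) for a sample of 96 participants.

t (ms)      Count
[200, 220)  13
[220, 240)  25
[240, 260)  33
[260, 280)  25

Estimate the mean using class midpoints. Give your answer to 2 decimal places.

Midpoints: 210, 230, 250, 270
Σfm = 13×210 + 25×230 + 33×250 + 25×270 = 23480
n = Σf = 96
Mean = 23480 / 96 = 244.5833

244.58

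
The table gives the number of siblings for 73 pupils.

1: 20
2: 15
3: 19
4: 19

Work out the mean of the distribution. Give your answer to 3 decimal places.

Values: 1, 2, 3, 4
Σfx = 20×1 + 15×2 + 19×3 + 19×4 = 183
n = Σf = 73
Mean = 183 / 73 = 2.5068

2.507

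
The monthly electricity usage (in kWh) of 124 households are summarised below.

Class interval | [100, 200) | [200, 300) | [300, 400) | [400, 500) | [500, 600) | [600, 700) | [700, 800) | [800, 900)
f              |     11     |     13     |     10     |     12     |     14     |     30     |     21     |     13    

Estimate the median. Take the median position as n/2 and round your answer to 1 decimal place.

Cumulative frequencies: 11, 24, 34, 46, 60, 90, 111, 124
n = 124; position = n/2 = 62.
This falls in the class [600, 700): L = 600, F = 60, f = 30, h = 100.
Median ≈ 600 + ((62 − 60) / 30) × 100 = 606.6667

606.7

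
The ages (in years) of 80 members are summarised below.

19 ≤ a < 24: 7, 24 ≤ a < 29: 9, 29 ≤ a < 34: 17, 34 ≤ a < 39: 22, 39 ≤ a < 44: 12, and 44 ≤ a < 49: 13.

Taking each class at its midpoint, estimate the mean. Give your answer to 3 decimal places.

Midpoints: 21.5, 26.5, 31.5, 36.5, 41.5, 46.5
Σfm = 7×21.5 + 9×26.5 + 17×31.5 + 22×36.5 + 12×41.5 + 13×46.5 = 2830
n = Σf = 80
Mean = 2830 / 80 = 35.3750

35.375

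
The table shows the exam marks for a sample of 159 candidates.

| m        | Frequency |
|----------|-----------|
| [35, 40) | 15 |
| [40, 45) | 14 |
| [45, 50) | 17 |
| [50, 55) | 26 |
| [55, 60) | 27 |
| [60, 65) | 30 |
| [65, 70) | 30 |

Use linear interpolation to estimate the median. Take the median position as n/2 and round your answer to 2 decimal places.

56.39

Cumulative frequencies: 15, 29, 46, 72, 99, 129, 159
n = 159; position = n/2 = 79.5.
This falls in the class [55, 60): L = 55, F = 72, f = 27, h = 5.
Median ≈ 55 + ((79.5 − 72) / 27) × 5 = 56.3889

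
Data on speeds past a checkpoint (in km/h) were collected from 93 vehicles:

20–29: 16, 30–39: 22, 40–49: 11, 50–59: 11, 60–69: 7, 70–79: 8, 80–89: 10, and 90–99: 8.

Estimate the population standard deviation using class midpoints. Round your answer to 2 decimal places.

Midpoints: 24.5, 34.5, 44.5, 54.5, 64.5, 74.5, 84.5, 94.5
n = 93, Σfm = 4888.5, mean = 52.5645
Σfm² = 306613.25
Σf(m − x̄)² = Σfm² − (Σfm)²/n = 306613.25 − 4888.5²/93 = 49651.6129
Population variance = 49651.6129 / 93 = 533.8883
Standard deviation = √533.8883 = 23.1060

23.11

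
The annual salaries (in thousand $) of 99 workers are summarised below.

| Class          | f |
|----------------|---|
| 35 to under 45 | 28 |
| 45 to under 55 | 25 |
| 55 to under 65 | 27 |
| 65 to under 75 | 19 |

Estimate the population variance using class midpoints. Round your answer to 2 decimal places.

Midpoints: 40, 50, 60, 70
n = 99, Σfm = 5320, mean = 53.7374
Σfm² = 297600
Σf(m − x̄)² = Σfm² − (Σfm)²/n = 297600 − 5320²/99 = 11717.1717
Population variance = 11717.1717 / 99 = 118.3553

118.36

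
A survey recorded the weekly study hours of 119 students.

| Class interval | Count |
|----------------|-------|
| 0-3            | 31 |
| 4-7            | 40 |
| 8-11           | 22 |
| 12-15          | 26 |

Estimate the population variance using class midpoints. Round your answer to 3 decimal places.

Midpoints: 1.5, 5.5, 9.5, 13.5
n = 119, Σfm = 826.5, mean = 6.9454
Σfm² = 8003.75
Σf(m − x̄)² = Σfm² − (Σfm)²/n = 8003.75 − 826.5²/119 = 2263.3950
Population variance = 2263.3950 / 119 = 19.0201

19.020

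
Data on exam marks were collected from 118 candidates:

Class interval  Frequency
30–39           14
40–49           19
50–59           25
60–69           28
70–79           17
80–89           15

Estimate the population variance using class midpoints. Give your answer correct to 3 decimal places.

233.467

Midpoints: 34.5, 44.5, 54.5, 64.5, 74.5, 84.5
n = 118, Σfm = 7031, mean = 59.5847
Σfm² = 446489.5
Σf(m − x̄)² = Σfm² − (Σfm)²/n = 446489.5 − 7031²/118 = 27549.1525
Population variance = 27549.1525 / 118 = 233.4674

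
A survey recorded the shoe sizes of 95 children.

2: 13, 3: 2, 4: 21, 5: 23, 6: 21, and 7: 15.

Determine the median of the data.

5

Cumulative frequencies: 13, 15, 36, 59, 80, 95
n = 95, so the median is the value in position (n+1)/2 = 48.
Position 48 falls at value 5.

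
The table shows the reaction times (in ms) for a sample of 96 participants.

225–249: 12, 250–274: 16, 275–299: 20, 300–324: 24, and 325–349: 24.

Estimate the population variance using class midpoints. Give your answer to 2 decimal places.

Midpoints: 237, 262, 287, 312, 337
n = 96, Σfm = 28352, mean = 295.3333
Σfm² = 8481624
Σf(m − x̄)² = Σfm² − (Σfm)²/n = 8481624 − 28352²/96 = 108333.3333
Population variance = 108333.3333 / 96 = 1128.4722

1128.47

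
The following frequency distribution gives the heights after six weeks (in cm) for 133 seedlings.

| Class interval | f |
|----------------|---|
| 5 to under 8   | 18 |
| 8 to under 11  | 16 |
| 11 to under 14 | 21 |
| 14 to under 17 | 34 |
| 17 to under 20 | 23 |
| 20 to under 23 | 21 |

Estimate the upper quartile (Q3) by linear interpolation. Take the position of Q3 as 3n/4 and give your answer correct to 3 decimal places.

Cumulative frequencies: 18, 34, 55, 89, 112, 133
n = 133; position = 3n/4 = 99.75.
This falls in the class 17 to under 20: L = 17, F = 89, f = 23, h = 3.
Upper quartile ≈ 17 + ((99.75 − 89) / 23) × 3 = 18.4022

18.402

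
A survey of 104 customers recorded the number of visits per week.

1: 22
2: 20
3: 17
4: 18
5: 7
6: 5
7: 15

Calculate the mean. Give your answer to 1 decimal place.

3.4

Values: 1, 2, 3, 4, 5, 6, 7
Σfx = 22×1 + 20×2 + 17×3 + 18×4 + 7×5 + 5×6 + 15×7 = 355
n = Σf = 104
Mean = 355 / 104 = 3.4135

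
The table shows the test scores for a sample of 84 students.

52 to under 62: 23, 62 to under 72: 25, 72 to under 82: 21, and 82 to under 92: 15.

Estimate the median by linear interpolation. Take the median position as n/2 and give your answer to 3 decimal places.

69.600

Cumulative frequencies: 23, 48, 69, 84
n = 84; position = n/2 = 42.
This falls in the class 62 to under 72: L = 62, F = 23, f = 25, h = 10.
Median ≈ 62 + ((42 − 23) / 25) × 10 = 69.6000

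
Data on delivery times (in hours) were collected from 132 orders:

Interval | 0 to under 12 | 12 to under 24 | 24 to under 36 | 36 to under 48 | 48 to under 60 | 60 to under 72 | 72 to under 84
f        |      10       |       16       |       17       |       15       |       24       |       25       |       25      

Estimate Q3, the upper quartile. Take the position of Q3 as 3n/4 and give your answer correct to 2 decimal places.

68.16

Cumulative frequencies: 10, 26, 43, 58, 82, 107, 132
n = 132; position = 3n/4 = 99.
This falls in the class 60 to under 72: L = 60, F = 82, f = 25, h = 12.
Upper quartile ≈ 60 + ((99 − 82) / 25) × 12 = 68.1600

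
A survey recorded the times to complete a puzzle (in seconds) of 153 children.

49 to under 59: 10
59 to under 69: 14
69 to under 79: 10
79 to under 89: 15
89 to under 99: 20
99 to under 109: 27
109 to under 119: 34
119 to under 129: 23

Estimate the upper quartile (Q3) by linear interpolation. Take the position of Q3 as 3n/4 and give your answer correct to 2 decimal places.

Cumulative frequencies: 10, 24, 34, 49, 69, 96, 130, 153
n = 153; position = 3n/4 = 114.75.
This falls in the class 109 to under 119: L = 109, F = 96, f = 34, h = 10.
Upper quartile ≈ 109 + ((114.75 − 96) / 34) × 10 = 114.5147

114.51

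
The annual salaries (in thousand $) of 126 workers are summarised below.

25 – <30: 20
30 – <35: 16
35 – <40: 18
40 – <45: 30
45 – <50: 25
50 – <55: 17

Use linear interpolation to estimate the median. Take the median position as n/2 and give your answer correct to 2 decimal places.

41.50

Cumulative frequencies: 20, 36, 54, 84, 109, 126
n = 126; position = n/2 = 63.
This falls in the class 40 – <45: L = 40, F = 54, f = 30, h = 5.
Median ≈ 40 + ((63 − 54) / 30) × 5 = 41.5000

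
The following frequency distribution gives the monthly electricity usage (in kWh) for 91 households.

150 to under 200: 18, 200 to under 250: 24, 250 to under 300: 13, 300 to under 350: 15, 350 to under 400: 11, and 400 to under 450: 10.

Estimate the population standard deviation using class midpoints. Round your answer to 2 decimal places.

Midpoints: 175, 225, 275, 325, 375, 425
n = 91, Σfm = 25375, mean = 278.8462
Σfm² = 7686875
Σf(m − x̄)² = Σfm² − (Σfm)²/n = 7686875 − 25375²/91 = 611153.8462
Population variance = 611153.8462 / 91 = 6715.9763
Standard deviation = √6715.9763 = 81.9511

81.95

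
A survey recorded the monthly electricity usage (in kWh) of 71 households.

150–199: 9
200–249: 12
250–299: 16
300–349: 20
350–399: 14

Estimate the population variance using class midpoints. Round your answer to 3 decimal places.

Midpoints: 174.5, 224.5, 274.5, 324.5, 374.5
n = 71, Σfm = 20389.5, mean = 287.1761
Σfm² = 6153967.75
Σf(m − x̄)² = Σfm² − (Σfm)²/n = 6153967.75 − 20389.5²/71 = 298591.5493
Population variance = 298591.5493 / 71 = 4205.5148

4205.515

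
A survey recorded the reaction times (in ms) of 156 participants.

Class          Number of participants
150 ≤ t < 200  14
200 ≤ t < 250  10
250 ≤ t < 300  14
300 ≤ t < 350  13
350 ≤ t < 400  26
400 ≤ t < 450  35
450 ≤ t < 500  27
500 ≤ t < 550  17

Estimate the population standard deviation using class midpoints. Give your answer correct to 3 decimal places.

104.231

Midpoints: 175, 225, 275, 325, 375, 425, 475, 525
n = 156, Σfm = 59150, mean = 379.1667
Σfm² = 24122500
Σf(m − x̄)² = Σfm² − (Σfm)²/n = 24122500 − 59150²/156 = 1694791.6667
Population variance = 1694791.6667 / 156 = 10864.0491
Standard deviation = √10864.0491 = 104.2307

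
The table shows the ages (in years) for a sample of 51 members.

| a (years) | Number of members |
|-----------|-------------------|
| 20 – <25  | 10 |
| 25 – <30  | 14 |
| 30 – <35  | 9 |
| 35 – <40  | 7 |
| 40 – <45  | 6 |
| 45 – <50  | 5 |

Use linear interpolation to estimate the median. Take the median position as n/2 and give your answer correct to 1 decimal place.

30.8

Cumulative frequencies: 10, 24, 33, 40, 46, 51
n = 51; position = n/2 = 25.5.
This falls in the class 30 – <35: L = 30, F = 24, f = 9, h = 5.
Median ≈ 30 + ((25.5 − 24) / 9) × 5 = 30.8333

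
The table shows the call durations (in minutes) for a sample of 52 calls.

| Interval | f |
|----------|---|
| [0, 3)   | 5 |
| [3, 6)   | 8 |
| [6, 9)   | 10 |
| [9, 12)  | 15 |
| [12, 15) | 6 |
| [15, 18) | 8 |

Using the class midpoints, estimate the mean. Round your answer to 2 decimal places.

Midpoints: 1.5, 4.5, 7.5, 10.5, 13.5, 16.5
Σfm = 5×1.5 + 8×4.5 + 10×7.5 + 15×10.5 + 6×13.5 + 8×16.5 = 489
n = Σf = 52
Mean = 489 / 52 = 9.4038

9.40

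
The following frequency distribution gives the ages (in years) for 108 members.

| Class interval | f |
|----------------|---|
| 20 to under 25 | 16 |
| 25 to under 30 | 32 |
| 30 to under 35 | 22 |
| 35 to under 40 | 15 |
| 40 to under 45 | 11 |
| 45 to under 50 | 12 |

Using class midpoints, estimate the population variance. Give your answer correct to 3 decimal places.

Midpoints: 22.5, 27.5, 32.5, 37.5, 42.5, 47.5
n = 108, Σfm = 3555, mean = 32.9167
Σfm² = 123575
Σf(m − x̄)² = Σfm² − (Σfm)²/n = 123575 − 3555²/108 = 6556.2500
Population variance = 6556.2500 / 108 = 60.7060

60.706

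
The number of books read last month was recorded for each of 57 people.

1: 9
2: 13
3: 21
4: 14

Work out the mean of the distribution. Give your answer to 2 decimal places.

2.70

Values: 1, 2, 3, 4
Σfx = 9×1 + 13×2 + 21×3 + 14×4 = 154
n = Σf = 57
Mean = 154 / 57 = 2.7018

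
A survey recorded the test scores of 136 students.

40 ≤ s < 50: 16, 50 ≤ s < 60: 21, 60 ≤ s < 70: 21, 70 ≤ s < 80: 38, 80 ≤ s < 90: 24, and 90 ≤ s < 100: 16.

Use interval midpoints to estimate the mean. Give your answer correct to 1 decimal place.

71.0

Midpoints: 45, 55, 65, 75, 85, 95
Σfm = 16×45 + 21×55 + 21×65 + 38×75 + 24×85 + 16×95 = 9650
n = Σf = 136
Mean = 9650 / 136 = 70.9559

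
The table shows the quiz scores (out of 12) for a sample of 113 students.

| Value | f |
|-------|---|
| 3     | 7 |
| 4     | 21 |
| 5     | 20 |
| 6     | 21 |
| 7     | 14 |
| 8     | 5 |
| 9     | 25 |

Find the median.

Cumulative frequencies: 7, 28, 48, 69, 83, 88, 113
n = 113, so the median is the value in position (n+1)/2 = 57.
Position 57 falls at value 6.

6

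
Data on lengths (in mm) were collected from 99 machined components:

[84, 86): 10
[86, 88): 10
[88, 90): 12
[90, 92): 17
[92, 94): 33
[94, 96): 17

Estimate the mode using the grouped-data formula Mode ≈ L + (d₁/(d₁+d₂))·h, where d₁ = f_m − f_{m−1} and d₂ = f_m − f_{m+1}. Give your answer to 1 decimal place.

93.0

Modal class: [92, 94) (highest frequency 33).
d₁ = 33 − 17 = 16, d₂ = 33 − 17 = 16
Mode ≈ 92 + (16/(16+16)) × 2 = 92 + 1.0000 = 93.0000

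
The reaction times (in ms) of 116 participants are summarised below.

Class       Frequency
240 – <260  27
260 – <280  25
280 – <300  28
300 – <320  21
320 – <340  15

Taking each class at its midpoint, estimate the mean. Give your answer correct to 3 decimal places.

285.172

Midpoints: 250, 270, 290, 310, 330
Σfm = 27×250 + 25×270 + 28×290 + 21×310 + 15×330 = 33080
n = Σf = 116
Mean = 33080 / 116 = 285.1724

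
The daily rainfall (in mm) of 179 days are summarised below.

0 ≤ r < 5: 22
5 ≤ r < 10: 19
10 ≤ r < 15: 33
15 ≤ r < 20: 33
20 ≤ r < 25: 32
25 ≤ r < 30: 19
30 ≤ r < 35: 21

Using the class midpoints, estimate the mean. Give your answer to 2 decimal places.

Midpoints: 2.5, 7.5, 12.5, 17.5, 22.5, 27.5, 32.5
Σfm = 22×2.5 + 19×7.5 + 33×12.5 + 33×17.5 + 32×22.5 + 19×27.5 + 21×32.5 = 3112.5
n = Σf = 179
Mean = 3112.5 / 179 = 17.3883

17.39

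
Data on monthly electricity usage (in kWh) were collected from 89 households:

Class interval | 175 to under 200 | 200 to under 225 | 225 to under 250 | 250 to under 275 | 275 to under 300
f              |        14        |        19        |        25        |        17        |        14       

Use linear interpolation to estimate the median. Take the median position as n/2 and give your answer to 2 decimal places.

Cumulative frequencies: 14, 33, 58, 75, 89
n = 89; position = n/2 = 44.5.
This falls in the class 225 to under 250: L = 225, F = 33, f = 25, h = 25.
Median ≈ 225 + ((44.5 − 33) / 25) × 25 = 236.5000

236.50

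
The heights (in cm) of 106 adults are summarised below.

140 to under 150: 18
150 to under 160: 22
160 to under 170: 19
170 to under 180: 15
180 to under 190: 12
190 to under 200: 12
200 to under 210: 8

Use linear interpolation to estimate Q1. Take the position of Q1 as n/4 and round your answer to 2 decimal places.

Cumulative frequencies: 18, 40, 59, 74, 86, 98, 106
n = 106; position = n/4 = 26.5.
This falls in the class 150 to under 160: L = 150, F = 18, f = 22, h = 10.
Lower quartile ≈ 150 + ((26.5 − 18) / 22) × 10 = 153.8636

153.86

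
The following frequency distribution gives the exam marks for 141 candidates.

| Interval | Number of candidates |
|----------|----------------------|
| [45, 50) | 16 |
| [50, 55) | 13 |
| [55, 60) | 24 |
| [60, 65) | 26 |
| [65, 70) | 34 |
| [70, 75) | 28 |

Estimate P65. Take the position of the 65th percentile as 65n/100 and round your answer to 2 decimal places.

Cumulative frequencies: 16, 29, 53, 79, 113, 141
n = 141; position = 65n/100 = 91.65.
This falls in the class [65, 70): L = 65, F = 79, f = 34, h = 5.
65th percentile ≈ 65 + ((91.65 − 79) / 34) × 5 = 66.8603

66.86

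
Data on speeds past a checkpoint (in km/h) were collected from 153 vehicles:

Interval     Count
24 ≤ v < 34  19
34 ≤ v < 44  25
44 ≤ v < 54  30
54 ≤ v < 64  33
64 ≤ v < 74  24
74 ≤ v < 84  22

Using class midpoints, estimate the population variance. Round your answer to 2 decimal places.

249.60

Midpoints: 29, 39, 49, 59, 69, 79
n = 153, Σfm = 8337, mean = 54.4902
Σfm² = 492473
Σf(m − x̄)² = Σfm² − (Σfm)²/n = 492473 − 8337²/153 = 38188.2353
Population variance = 38188.2353 / 153 = 249.5963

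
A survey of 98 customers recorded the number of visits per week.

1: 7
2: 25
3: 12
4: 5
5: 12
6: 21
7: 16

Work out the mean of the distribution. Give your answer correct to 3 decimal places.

Values: 1, 2, 3, 4, 5, 6, 7
Σfx = 7×1 + 25×2 + 12×3 + 5×4 + 12×5 + 21×6 + 16×7 = 411
n = Σf = 98
Mean = 411 / 98 = 4.1939

4.194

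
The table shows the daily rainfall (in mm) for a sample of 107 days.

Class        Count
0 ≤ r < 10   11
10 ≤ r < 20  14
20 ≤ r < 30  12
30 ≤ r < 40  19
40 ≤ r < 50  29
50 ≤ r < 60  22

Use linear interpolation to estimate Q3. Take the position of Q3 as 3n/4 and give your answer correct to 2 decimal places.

Cumulative frequencies: 11, 25, 37, 56, 85, 107
n = 107; position = 3n/4 = 80.25.
This falls in the class 40 ≤ r < 50: L = 40, F = 56, f = 29, h = 10.
Upper quartile ≈ 40 + ((80.25 − 56) / 29) × 10 = 48.3621

48.36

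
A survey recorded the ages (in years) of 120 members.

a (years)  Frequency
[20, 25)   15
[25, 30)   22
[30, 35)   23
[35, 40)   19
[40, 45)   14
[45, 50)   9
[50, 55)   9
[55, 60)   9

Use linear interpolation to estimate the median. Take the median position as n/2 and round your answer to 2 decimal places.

Cumulative frequencies: 15, 37, 60, 79, 93, 102, 111, 120
n = 120; position = n/2 = 60.
This falls in the class [30, 35): L = 30, F = 37, f = 23, h = 5.
Median ≈ 30 + ((60 − 37) / 23) × 5 = 35.0000

35.00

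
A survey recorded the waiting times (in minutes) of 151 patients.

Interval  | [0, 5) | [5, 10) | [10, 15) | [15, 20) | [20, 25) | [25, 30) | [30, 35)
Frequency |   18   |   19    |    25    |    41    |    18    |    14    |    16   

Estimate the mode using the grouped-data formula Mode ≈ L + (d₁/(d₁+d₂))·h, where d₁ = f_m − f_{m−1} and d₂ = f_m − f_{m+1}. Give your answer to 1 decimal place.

Modal class: [15, 20) (highest frequency 41).
d₁ = 41 − 25 = 16, d₂ = 41 − 18 = 23
Mode ≈ 15 + (16/(16+23)) × 5 = 15 + 2.0513 = 17.0513

17.1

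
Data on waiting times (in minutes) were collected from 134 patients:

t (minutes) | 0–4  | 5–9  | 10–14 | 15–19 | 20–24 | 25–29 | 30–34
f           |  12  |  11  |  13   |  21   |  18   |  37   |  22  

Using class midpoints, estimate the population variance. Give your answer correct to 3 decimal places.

Midpoints: 2, 7, 12, 17, 22, 27, 32
n = 134, Σfm = 2713, mean = 20.2463
Σfm² = 66741
Σf(m − x̄)² = Σfm² − (Σfm)²/n = 66741 − 2713²/134 = 11812.8731
Population variance = 11812.8731 / 134 = 88.1558

88.156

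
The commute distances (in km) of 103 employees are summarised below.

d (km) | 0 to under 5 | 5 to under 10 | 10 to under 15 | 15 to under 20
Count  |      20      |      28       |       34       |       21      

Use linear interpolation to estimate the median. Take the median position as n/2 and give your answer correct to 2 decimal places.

10.51

Cumulative frequencies: 20, 48, 82, 103
n = 103; position = n/2 = 51.5.
This falls in the class 10 to under 15: L = 10, F = 48, f = 34, h = 5.
Median ≈ 10 + ((51.5 − 48) / 34) × 5 = 10.5147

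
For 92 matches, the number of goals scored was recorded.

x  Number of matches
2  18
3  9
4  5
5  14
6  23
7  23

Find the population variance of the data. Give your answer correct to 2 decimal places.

3.45

Values: 2, 3, 4, 5, 6, 7
n = 92, Σfx = 452, mean = 4.9130
Σfx² = 2538
Σf(x − x̄)² = Σfx² − (Σfx)²/n = 2538 − 452²/92 = 317.3043
Population variance = 317.3043 / 92 = 3.4490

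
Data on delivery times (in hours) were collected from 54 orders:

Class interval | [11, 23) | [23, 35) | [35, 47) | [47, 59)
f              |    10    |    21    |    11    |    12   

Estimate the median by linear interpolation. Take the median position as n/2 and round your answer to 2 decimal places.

Cumulative frequencies: 10, 31, 42, 54
n = 54; position = n/2 = 27.
This falls in the class [23, 35): L = 23, F = 10, f = 21, h = 12.
Median ≈ 23 + ((27 − 10) / 21) × 12 = 32.7143

32.71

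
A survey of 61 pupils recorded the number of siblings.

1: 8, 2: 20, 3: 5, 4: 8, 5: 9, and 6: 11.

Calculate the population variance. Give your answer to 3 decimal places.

Values: 1, 2, 3, 4, 5, 6
n = 61, Σfx = 206, mean = 3.3770
Σfx² = 882
Σf(x − x̄)² = Σfx² − (Σfx)²/n = 882 − 206²/61 = 186.3279
Population variance = 186.3279 / 61 = 3.0546

3.055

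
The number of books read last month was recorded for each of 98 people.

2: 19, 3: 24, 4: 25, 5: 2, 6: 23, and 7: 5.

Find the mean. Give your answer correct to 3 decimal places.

4.010

Values: 2, 3, 4, 5, 6, 7
Σfx = 19×2 + 24×3 + 25×4 + 2×5 + 23×6 + 5×7 = 393
n = Σf = 98
Mean = 393 / 98 = 4.0102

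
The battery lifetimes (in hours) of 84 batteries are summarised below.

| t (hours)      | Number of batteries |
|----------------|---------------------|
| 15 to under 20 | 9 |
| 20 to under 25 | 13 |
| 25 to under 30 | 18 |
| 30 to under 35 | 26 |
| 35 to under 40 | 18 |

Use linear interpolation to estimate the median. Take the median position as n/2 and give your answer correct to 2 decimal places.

30.38

Cumulative frequencies: 9, 22, 40, 66, 84
n = 84; position = n/2 = 42.
This falls in the class 30 to under 35: L = 30, F = 40, f = 26, h = 5.
Median ≈ 30 + ((42 − 40) / 26) × 5 = 30.3846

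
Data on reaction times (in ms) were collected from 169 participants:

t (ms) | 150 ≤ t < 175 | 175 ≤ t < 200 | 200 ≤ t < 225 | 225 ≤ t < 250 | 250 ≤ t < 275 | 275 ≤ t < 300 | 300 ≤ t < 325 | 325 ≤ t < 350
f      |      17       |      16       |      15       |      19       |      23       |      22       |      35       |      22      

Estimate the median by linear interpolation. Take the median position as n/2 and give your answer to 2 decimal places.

Cumulative frequencies: 17, 33, 48, 67, 90, 112, 147, 169
n = 169; position = n/2 = 84.5.
This falls in the class 250 ≤ t < 275: L = 250, F = 67, f = 23, h = 25.
Median ≈ 250 + ((84.5 − 67) / 23) × 25 = 269.0217

269.02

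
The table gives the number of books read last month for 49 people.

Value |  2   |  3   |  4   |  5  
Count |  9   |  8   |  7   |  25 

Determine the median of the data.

5

Cumulative frequencies: 9, 17, 24, 49
n = 49, so the median is the value in position (n+1)/2 = 25.
Position 25 falls at value 5.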